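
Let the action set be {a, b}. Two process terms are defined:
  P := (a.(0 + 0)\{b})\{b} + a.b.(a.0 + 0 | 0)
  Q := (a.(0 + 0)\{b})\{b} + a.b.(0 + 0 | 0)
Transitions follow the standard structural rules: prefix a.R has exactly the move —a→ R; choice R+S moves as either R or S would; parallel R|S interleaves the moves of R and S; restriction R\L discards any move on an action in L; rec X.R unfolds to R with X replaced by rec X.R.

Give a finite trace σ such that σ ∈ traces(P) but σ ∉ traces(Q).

P's transition system — 5 states:
  m0 = (a.(0 + 0)\{b})\{b} + a.b.(a.0 + 0 | 0) | ··a··> m1, ··a··> m2
  m1 = (0 + 0)\{b}\{b} | ·
  m2 = b.(a.0 + 0 | 0) | ··b··> m3
  m3 = a.0 + 0 | 0 | ··a··> m4
  m4 = 0 | ·
Q's transition system — 4 states:
  n0 = (a.(0 + 0)\{b})\{b} + a.b.(0 + 0 | 0) | ··a··> n1, ··a··> n2
  n1 = (0 + 0)\{b}\{b} | ·
  n2 = b.(0 + 0 | 0) | ··b··> n3
  n3 = 0 + 0 | 0 | ·
Trace ⟨aba⟩ through P, begin at {m0}:
  after a @ step 1: {m1, m2}
  after b @ step 2: {m3}
  after a @ step 3: {m4}
  — P admits the full trace.
Trace ⟨aba⟩ through Q, begin at {n0}:
  after a @ step 1: {n1, n2}
  after b @ step 2: {n3}
  after a @ step 3: ∅  — Q cannot continue

aba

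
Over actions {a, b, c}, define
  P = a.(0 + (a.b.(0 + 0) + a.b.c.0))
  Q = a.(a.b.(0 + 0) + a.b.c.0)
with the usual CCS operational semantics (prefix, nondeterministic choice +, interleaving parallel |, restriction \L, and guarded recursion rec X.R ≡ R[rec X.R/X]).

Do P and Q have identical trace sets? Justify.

traces(P) = traces(Q)

P's transition system — 7 states:
  m0 = a.(0 + (a.b.(0 + 0) + a.b.c.0)) has moves =a=> m1
  m1 = 0 + (a.b.(0 + 0) + a.b.c.0) has moves =a=> m2, =a=> m3
  m2 = b.(0 + 0) has moves =b=> m4
  m3 = b.c.0 has moves =b=> m5
  m4 = 0 + 0 has moves ∅
  m5 = c.0 has moves =c=> m6
  m6 = 0 has moves ∅
Q's transition system — 7 states:
  n0 = a.(a.b.(0 + 0) + a.b.c.0) has moves =a=> n1
  n1 = a.b.(0 + 0) + a.b.c.0 has moves =a=> n2, =a=> n3
  n2 = b.(0 + 0) has moves =b=> n4
  n3 = b.c.0 has moves =b=> n5
  n4 = 0 + 0 has moves ∅
  n5 = c.0 has moves =c=> n6
  n6 = 0 has moves ∅
Bisimilarity quotient blocks:
  B0 = {m0, n0}
  B1 = {m1, n1}
  B2 = {m2, n2}
  B3 = {m4, m6, n4, n6}
  B4 = {m3, n3}
  B5 = {m5, n5}
m0 ∈ B0, n0 ∈ B0 → same block
Bisimilar ⇒ trace-equivalent.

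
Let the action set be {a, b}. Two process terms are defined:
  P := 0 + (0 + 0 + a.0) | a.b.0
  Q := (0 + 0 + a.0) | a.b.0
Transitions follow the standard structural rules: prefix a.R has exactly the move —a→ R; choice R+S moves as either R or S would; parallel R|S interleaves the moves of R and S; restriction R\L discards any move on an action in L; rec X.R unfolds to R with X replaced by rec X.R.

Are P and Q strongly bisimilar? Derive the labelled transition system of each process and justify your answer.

Reachable graph of P (6 states):
  m0 = 0 + (0 + 0 + a.0) | a.b.0 :: --a--▸ m1, --a--▸ m2
  m1 = (0 + 0 + a.0) | b.0 :: --a--▸ m3, --b--▸ m4
  m2 = 0 | a.b.0 :: --a--▸ m3
  m3 = 0 | b.0 :: --b--▸ m5
  m4 = (0 + 0 + a.0) | 0 :: --a--▸ m5
  m5 = 0 | 0 :: deadlocked
Reachable graph of Q (6 states):
  n0 = (0 + 0 + a.0) | a.b.0 :: --a--▸ n1, --a--▸ n2
  n1 = (0 + 0 + a.0) | b.0 :: --a--▸ n3, --b--▸ n4
  n2 = 0 | a.b.0 :: --a--▸ n3
  n3 = 0 | b.0 :: --b--▸ n5
  n4 = (0 + 0 + a.0) | 0 :: --a--▸ n5
  n5 = 0 | 0 :: deadlocked
Coarsest stable partition (strong bisimilarity classes):
  B0 = {m0, n0}
  B1 = {m1, n1}
  B2 = {m4, n4}
  B3 = {m5, n5}
  B4 = {m3, n3}
  B5 = {m2, n2}
m0 ∈ B0, n0 ∈ B0 → same block

P ~ Q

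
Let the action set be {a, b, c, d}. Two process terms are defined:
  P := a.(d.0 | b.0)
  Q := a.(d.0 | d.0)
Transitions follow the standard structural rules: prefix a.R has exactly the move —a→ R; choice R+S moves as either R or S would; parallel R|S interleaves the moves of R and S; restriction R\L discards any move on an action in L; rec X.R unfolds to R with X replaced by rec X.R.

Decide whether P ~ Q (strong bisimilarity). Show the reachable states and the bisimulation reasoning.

P ≁ Q

Reachable graph of P (5 states):
  p0 = a.(d.0 | b.0) :: ··a··> p1
  p1 = d.0 | b.0 :: ··b··> p2, ··d··> p3
  p2 = d.0 | 0 :: ··d··> p4
  p3 = 0 | b.0 :: ··b··> p4
  p4 = 0 | 0 :: ·
Reachable graph of Q (5 states):
  q0 = a.(d.0 | d.0) :: ··a··> q1
  q1 = d.0 | d.0 :: ··d··> q2, ··d··> q3
  q2 = 0 | d.0 :: ··d··> q4
  q3 = d.0 | 0 :: ··d··> q4
  q4 = 0 | 0 :: ·
Partition-refinement fixed point:
  B0 = {p0}
  B1 = {p1}
  B2 = {p2, q2, q3}
  B3 = {p4, q4}
  B4 = {p3}
  B5 = {q0}
  B6 = {q1}
p0 ∈ B0, q0 ∈ B5 → different blocks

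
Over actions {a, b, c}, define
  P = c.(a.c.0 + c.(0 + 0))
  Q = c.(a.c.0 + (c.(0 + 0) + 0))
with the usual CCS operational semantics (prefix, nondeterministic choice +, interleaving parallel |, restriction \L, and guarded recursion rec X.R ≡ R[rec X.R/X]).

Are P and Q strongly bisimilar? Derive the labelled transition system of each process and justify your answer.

P ~ Q

Reachable graph of P (5 states):
  u0 = c.(a.c.0 + c.(0 + 0)) → ··c··> u1
  u1 = a.c.0 + c.(0 + 0) → ··a··> u2, ··c··> u3
  u2 = c.0 → ··c··> u4
  u3 = 0 + 0 → ∅
  u4 = 0 → ∅
Reachable graph of Q (5 states):
  v0 = c.(a.c.0 + (c.(0 + 0) + 0)) → ··c··> v1
  v1 = a.c.0 + (c.(0 + 0) + 0) → ··a··> v2, ··c··> v3
  v2 = c.0 → ··c··> v4
  v3 = 0 + 0 → ∅
  v4 = 0 → ∅
Bisimilarity quotient blocks:
  B0 = {u0, v0}
  B1 = {u1, v1}
  B2 = {u3, u4, v3, v4}
  B3 = {u2, v2}
u0 ∈ B0, v0 ∈ B0 → same block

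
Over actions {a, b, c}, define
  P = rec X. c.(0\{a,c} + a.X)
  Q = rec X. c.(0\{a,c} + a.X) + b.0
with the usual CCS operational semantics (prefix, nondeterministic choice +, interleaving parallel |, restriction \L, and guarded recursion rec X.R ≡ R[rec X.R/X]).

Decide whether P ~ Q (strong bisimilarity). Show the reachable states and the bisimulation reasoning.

P's transition system — 2 states:
  s0 = rec X. c.(0\{a,c} + a.X) → --c--▸ s1
  s1 = 0\{a,c} + a.(rec X. c.(0\{a,c} + a.X)) → --a--▸ s0
Q's transition system — 3 states:
  t0 = rec X. c.(0\{a,c} + a.X) + b.0 → --b--▸ t1, --c--▸ t2
  t1 = 0 → (no moves)
  t2 = 0\{a,c} + a.(rec X. c.(0\{a,c} + a.X) + b.0) → --a--▸ t0
Bisimilarity quotient blocks:
  B0 = {s0}
  B1 = {s1}
  B2 = {t0}
  B3 = {t1}
  B4 = {t2}
s0 ∈ B0, t0 ∈ B2 → different blocks

P ≁ Q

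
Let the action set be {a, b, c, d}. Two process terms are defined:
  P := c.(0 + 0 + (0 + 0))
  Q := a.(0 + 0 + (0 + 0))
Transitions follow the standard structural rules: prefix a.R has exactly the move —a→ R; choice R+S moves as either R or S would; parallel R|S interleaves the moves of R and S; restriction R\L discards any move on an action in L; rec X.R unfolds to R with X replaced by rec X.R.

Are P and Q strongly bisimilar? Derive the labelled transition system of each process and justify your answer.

Reachable graph of P (2 states):
  s0 = c.(0 + 0 + (0 + 0)) | ··c··> s1
  s1 = 0 + 0 + (0 + 0) | (no moves)
Reachable graph of Q (2 states):
  t0 = a.(0 + 0 + (0 + 0)) | ··a··> t1
  t1 = 0 + 0 + (0 + 0) | (no moves)
Partition-refinement fixed point:
  B0 = {s0}
  B1 = {s1, t1}
  B2 = {t0}
s0 ∈ B0, t0 ∈ B2 → different blocks

P ≁ Q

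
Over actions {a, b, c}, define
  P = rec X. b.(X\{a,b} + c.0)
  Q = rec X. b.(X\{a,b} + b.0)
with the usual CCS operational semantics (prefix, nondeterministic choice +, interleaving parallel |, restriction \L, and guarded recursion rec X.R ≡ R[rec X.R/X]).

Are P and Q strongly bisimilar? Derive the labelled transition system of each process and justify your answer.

P's transition system — 3 states:
  p0 = rec X. b.(X\{a,b} + c.0) ⊢ ··b··> p1
  p1 = (rec X. b.(X\{a,b} + c.0))\{a,b} + c.0 ⊢ ··c··> p2
  p2 = 0 ⊢ ∅
Q's transition system — 3 states:
  q0 = rec X. b.(X\{a,b} + b.0) ⊢ ··b··> q1
  q1 = (rec X. b.(X\{a,b} + b.0))\{a,b} + b.0 ⊢ ··b··> q2
  q2 = 0 ⊢ ∅
Bisimilarity quotient blocks:
  B0 = {p0}
  B1 = {p1}
  B2 = {p2, q2}
  B3 = {q0}
  B4 = {q1}
p0 ∈ B0, q0 ∈ B3 → different blocks

NO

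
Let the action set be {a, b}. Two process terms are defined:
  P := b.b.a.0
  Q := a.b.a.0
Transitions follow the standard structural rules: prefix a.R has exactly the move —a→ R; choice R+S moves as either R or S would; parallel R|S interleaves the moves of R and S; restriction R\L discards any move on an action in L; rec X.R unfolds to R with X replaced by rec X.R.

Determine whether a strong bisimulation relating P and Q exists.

P ≁ Q

Reachable graph of P (4 states):
  m0 = b.b.a.0 → —b→ m1
  m1 = b.a.0 → —b→ m2
  m2 = a.0 → —a→ m3
  m3 = 0 → ∅
Reachable graph of Q (4 states):
  n0 = a.b.a.0 → —a→ n1
  n1 = b.a.0 → —b→ n2
  n2 = a.0 → —a→ n3
  n3 = 0 → ∅
Partition-refinement fixed point:
  B0 = {m0}
  B1 = {m1, n1}
  B2 = {m2, n2}
  B3 = {m3, n3}
  B4 = {n0}
m0 ∈ B0, n0 ∈ B4 → different blocks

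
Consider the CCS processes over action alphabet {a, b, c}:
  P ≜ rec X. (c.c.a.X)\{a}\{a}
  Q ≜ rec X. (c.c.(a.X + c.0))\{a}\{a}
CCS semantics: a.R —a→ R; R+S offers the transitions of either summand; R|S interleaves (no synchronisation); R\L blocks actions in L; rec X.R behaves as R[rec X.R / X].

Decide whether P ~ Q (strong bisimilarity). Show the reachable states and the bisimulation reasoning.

P ≁ Q

LTS(P): 3 reachable states
  m0 = rec X. (c.c.a.X)\{a}\{a} → ··c··> m1
  m1 = (c.a.(rec X. (c.c.a.X)\{a}\{a}))\{a}\{a} → ··c··> m2
  m2 = (a.(rec X. (c.c.a.X)\{a}\{a}))\{a}\{a} → stopped
LTS(Q): 4 reachable states
  n0 = rec X. (c.c.(a.X + c.0))\{a}\{a} → ··c··> n1
  n1 = (c.(a.(rec X. (c.c.(a.X + c.0))\{a}\{a}) + c.0))\{a}\{a} → ··c··> n2
  n2 = (a.(rec X. (c.c.(a.X + c.0))\{a}\{a}) + c.0)\{a}\{a} → ··c··> n3
  n3 = 0\{a}\{a} → stopped
Bisimilarity quotient blocks:
  B0 = {m0, n1}
  B1 = {m1, n2}
  B2 = {m2, n3}
  B3 = {n0}
m0 ∈ B0, n0 ∈ B3 → different blocks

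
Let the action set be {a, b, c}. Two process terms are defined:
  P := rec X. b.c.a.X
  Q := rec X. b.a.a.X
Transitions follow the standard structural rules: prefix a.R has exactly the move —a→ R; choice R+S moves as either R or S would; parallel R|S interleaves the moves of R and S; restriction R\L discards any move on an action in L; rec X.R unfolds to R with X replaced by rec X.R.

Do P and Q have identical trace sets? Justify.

LTS(P): 3 reachable states
  u0 = rec X. b.c.a.X → —b→ u1
  u1 = c.a.(rec X. b.c.a.X) → —c→ u2
  u2 = a.(rec X. b.c.a.X) → —a→ u0
LTS(Q): 3 reachable states
  v0 = rec X. b.a.a.X → —b→ v1
  v1 = a.a.(rec X. b.a.a.X) → —a→ v2
  v2 = a.(rec X. b.a.a.X) → —a→ v0
Run σ = ⟨bc⟩ on P: start {u0}
  [1] b ⇒ {u1}
  [2] c ⇒ {u2}
  ✓ P
Run σ = ⟨bc⟩ on Q: start {v0}
  [1] b ⇒ {v1}
  [2] c ⇒ ∅ (Q stuck)

NO — witness ⟨bc⟩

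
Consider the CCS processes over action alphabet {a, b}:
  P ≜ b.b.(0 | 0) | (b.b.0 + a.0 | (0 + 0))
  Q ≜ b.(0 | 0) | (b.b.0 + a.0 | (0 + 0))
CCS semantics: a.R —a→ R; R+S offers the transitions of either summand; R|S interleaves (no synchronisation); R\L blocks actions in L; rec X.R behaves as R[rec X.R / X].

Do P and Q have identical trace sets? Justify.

traces(P) ≠ traces(Q) — witness ⟨abb⟩

P's transition system — 12 states:
  u0 = b.b.(0 | 0) | (b.b.0 + a.0 | (0 + 0)) | =a=> u1, =b=> u2, =b=> u3
  u1 = b.b.(0 | 0) | (0 | (0 + 0)) | =b=> u4
  u2 = b.(0 | 0) | (b.b.0 + a.0 | (0 + 0)) | =a=> u4, =b=> u5, =b=> u6
  u3 = b.b.(0 | 0) | b.0 | =b=> u6, =b=> u7
  u4 = b.(0 | 0) | (0 | (0 + 0)) | =b=> u8
  u5 = 0 | 0 | (b.b.0 + a.0 | (0 + 0)) | =a=> u8, =b=> u9
  u6 = b.(0 | 0) | b.0 | =b=> u10, =b=> u9
  u7 = b.b.(0 | 0) | 0 | =b=> u10
  u8 = 0 | 0 | (0 | (0 + 0)) | ·
  u9 = 0 | 0 | b.0 | =b=> u11
  u10 = b.(0 | 0) | 0 | =b=> u11
  u11 = 0 | 0 | 0 | ·
Q's transition system — 8 states:
  v0 = b.(0 | 0) | (b.b.0 + a.0 | (0 + 0)) | =a=> v1, =b=> v2, =b=> v3
  v1 = b.(0 | 0) | (0 | (0 + 0)) | =b=> v4
  v2 = 0 | 0 | (b.b.0 + a.0 | (0 + 0)) | =a=> v4, =b=> v5
  v3 = b.(0 | 0) | b.0 | =b=> v5, =b=> v6
  v4 = 0 | 0 | (0 | (0 + 0)) | ·
  v5 = 0 | 0 | b.0 | =b=> v7
  v6 = b.(0 | 0) | 0 | =b=> v7
  v7 = 0 | 0 | 0 | ·
Executing abb from P (initial set {u0}):
  after a @ step 1: {u1}
  after b @ step 2: {u4}
  after b @ step 3: {u8}
  ✓ P
Executing abb from Q (initial set {v0}):
  after a @ step 1: {v1}
  after b @ step 2: {v4}
  after b @ step 3: ∅ (Q stuck)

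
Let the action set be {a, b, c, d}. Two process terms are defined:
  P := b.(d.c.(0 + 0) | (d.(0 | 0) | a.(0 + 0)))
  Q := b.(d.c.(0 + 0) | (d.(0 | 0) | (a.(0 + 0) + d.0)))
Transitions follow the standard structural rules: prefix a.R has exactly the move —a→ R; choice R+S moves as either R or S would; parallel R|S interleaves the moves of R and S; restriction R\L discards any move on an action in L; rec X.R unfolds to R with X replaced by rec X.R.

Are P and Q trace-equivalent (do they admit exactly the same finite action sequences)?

traces(P) ≠ traces(Q) — witness ⟨bddd⟩

LTS(P): 13 reachable states
  m0 = b.(d.c.(0 + 0) | (d.(0 | 0) | a.(0 + 0))) ⊢ --b--▸ m1
  m1 = d.c.(0 + 0) | (d.(0 | 0) | a.(0 + 0)) ⊢ --a--▸ m2, --d--▸ m3, --d--▸ m4
  m2 = d.c.(0 + 0) | (d.(0 | 0) | (0 + 0)) ⊢ --d--▸ m5, --d--▸ m6
  m3 = c.(0 + 0) | (d.(0 | 0) | a.(0 + 0)) ⊢ --a--▸ m5, --c--▸ m7, --d--▸ m8
  m4 = d.c.(0 + 0) | (0 | 0 | a.(0 + 0)) ⊢ --a--▸ m6, --d--▸ m8
  m5 = c.(0 + 0) | (d.(0 | 0) | (0 + 0)) ⊢ --c--▸ m9, --d--▸ m10
  m6 = d.c.(0 + 0) | (0 | 0 | (0 + 0)) ⊢ --d--▸ m10
  m7 = (0 + 0) | (d.(0 | 0) | a.(0 + 0)) ⊢ --a--▸ m9, --d--▸ m11
  m8 = c.(0 + 0) | (0 | 0 | a.(0 + 0)) ⊢ --a--▸ m10, --c--▸ m11
  m9 = (0 + 0) | (d.(0 | 0) | (0 + 0)) ⊢ --d--▸ m12
  m10 = c.(0 + 0) | (0 | 0 | (0 + 0)) ⊢ --c--▸ m12
  m11 = (0 + 0) | (0 | 0 | a.(0 + 0)) ⊢ --a--▸ m12
  m12 = (0 + 0) | (0 | 0 | (0 + 0)) ⊢ ∅
LTS(Q): 19 reachable states
  n0 = b.(d.c.(0 + 0) | (d.(0 | 0) | (a.(0 + 0) + d.0))) ⊢ --b--▸ n1
  n1 = d.c.(0 + 0) | (d.(0 | 0) | (a.(0 + 0) + d.0)) ⊢ --a--▸ n2, --d--▸ n3, --d--▸ n4, --d--▸ n5
  n2 = d.c.(0 + 0) | (d.(0 | 0) | (0 + 0)) ⊢ --d--▸ n6, --d--▸ n7
  n3 = c.(0 + 0) | (d.(0 | 0) | (a.(0 + 0) + d.0)) ⊢ --a--▸ n6, --c--▸ n8, --d--▸ n10, --d--▸ n9
  n4 = d.c.(0 + 0) | (0 | 0 | (a.(0 + 0) + d.0)) ⊢ --a--▸ n7, --d--▸ n11, --d--▸ n9
  n5 = d.c.(0 + 0) | (d.(0 | 0) | 0) ⊢ --d--▸ n10, --d--▸ n11
  n6 = c.(0 + 0) | (d.(0 | 0) | (0 + 0)) ⊢ --c--▸ n12, --d--▸ n13
  n7 = d.c.(0 + 0) | (0 | 0 | (0 + 0)) ⊢ --d--▸ n13
  n8 = (0 + 0) | (d.(0 | 0) | (a.(0 + 0) + d.0)) ⊢ --a--▸ n12, --d--▸ n14, --d--▸ n15
  n9 = c.(0 + 0) | (0 | 0 | (a.(0 + 0) + d.0)) ⊢ --a--▸ n13, --c--▸ n14, --d--▸ n16
  n10 = c.(0 + 0) | (d.(0 | 0) | 0) ⊢ --c--▸ n15, --d--▸ n16
  n11 = d.c.(0 + 0) | (0 | 0 | 0) ⊢ --d--▸ n16
  n12 = (0 + 0) | (d.(0 | 0) | (0 + 0)) ⊢ --d--▸ n17
  n13 = c.(0 + 0) | (0 | 0 | (0 + 0)) ⊢ --c--▸ n17
  n14 = (0 + 0) | (0 | 0 | (a.(0 + 0) + d.0)) ⊢ --a--▸ n17, --d--▸ n18
  n15 = (0 + 0) | (d.(0 | 0) | 0) ⊢ --d--▸ n18
  n16 = c.(0 + 0) | (0 | 0 | 0) ⊢ --c--▸ n18
  n17 = (0 + 0) | (0 | 0 | (0 + 0)) ⊢ ∅
  n18 = (0 + 0) | (0 | 0 | 0) ⊢ ∅
Trace ⟨bddd⟩ through Q, begin at {n0}:
  [1] b ⇒ {n1}
  [2] d ⇒ {n3, n4, n5}
  [3] d ⇒ {n10, n11, n9}
  [4] d ⇒ {n16}
  ✓ Q
Trace ⟨bddd⟩ through P, begin at {m0}:
  [1] b ⇒ {m1}
  [2] d ⇒ {m3, m4}
  [3] d ⇒ {m8}
  [4] d ⇒ ∅  — P cannot continue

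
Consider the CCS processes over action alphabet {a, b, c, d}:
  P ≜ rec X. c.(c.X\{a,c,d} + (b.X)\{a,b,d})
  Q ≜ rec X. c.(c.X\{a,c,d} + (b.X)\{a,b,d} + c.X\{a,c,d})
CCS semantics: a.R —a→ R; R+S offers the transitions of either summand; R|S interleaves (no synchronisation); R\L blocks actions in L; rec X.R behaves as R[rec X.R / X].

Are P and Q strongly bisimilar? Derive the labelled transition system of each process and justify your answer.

bisimilar

LTS(P): 3 reachable states
  p0 = rec X. c.(c.X\{a,c,d} + (b.X)\{a,b,d}) ⊢ —c→ p1
  p1 = c.(rec X. c.(c.X\{a,c,d} + (b.X)\{a,b,d}))\{a,c,d} + (b.(rec X. c.(c.X\{a,c,d} + (b.X)\{a,b,d})))\{a,b,d} ⊢ —c→ p2
  p2 = (rec X. c.(c.X\{a,c,d} + (b.X)\{a,b,d}))\{a,c,d} ⊢ deadlocked
LTS(Q): 3 reachable states
  q0 = rec X. c.(c.X\{a,c,d} + (b.X)\{a,b,d} + c.X\{a,c,d}) ⊢ —c→ q1
  q1 = c.(rec X. c.(c.X\{a,c,d} + (b.X)\{a,b,d} + c.X\{a,c,d}))\{a,c,d} + (b.(rec X. c.(c.X\{a,c,d} + (b.X)\{a,b,d} + c.X\{a,c,d})))\{a,b,d} + c.(rec X. c.(c.X\{a,c,d} + (b.X)\{a,b,d} + c.X\{a,c,d}))\{a,c,d} ⊢ —c→ q2
  q2 = (rec X. c.(c.X\{a,c,d} + (b.X)\{a,b,d} + c.X\{a,c,d}))\{a,c,d} ⊢ deadlocked
Partition-refinement fixed point:
  B0 = {p0, q0}
  B1 = {p1, q1}
  B2 = {p2, q2}
p0 ∈ B0, q0 ∈ B0 → same block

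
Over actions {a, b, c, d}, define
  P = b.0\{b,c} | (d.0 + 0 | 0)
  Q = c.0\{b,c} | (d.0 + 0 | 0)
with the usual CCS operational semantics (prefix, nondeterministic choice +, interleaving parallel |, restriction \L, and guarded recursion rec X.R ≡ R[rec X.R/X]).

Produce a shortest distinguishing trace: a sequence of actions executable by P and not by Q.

P's transition system — 4 states:
  m0 = b.0\{b,c} | (d.0 + 0 | 0) → -b-> m1, -d-> m2
  m1 = 0\{b,c} | (d.0 + 0 | 0) → -d-> m3
  m2 = b.0\{b,c} | 0 → -b-> m3
  m3 = 0\{b,c} | 0 → (no moves)
Q's transition system — 4 states:
  n0 = c.0\{b,c} | (d.0 + 0 | 0) → -c-> n1, -d-> n2
  n1 = 0\{b,c} | (d.0 + 0 | 0) → -d-> n3
  n2 = c.0\{b,c} | 0 → -c-> n3
  n3 = 0\{b,c} | 0 → (no moves)
Trace ⟨b⟩ through P, begin at {m0}:
  after b @ step 1: {m1}
  — P admits the full trace.
Trace ⟨b⟩ through Q, begin at {n0}:
  after b @ step 1: no successor for Q

b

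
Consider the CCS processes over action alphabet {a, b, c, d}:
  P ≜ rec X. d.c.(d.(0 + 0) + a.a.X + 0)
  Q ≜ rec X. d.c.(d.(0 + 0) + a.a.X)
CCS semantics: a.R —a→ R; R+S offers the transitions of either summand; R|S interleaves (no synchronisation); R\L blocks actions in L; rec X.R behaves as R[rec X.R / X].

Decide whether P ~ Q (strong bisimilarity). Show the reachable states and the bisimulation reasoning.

LTS(P): 5 reachable states
  m0 = rec X. d.c.(d.(0 + 0) + a.a.X + 0) → --d--▸ m1
  m1 = c.(d.(0 + 0) + a.a.(rec X. d.c.(d.(0 + 0) + a.a.X + 0)) + 0) → --c--▸ m2
  m2 = d.(0 + 0) + a.a.(rec X. d.c.(d.(0 + 0) + a.a.X + 0)) + 0 → --a--▸ m3, --d--▸ m4
  m3 = a.(rec X. d.c.(d.(0 + 0) + a.a.X + 0)) → --a--▸ m0
  m4 = 0 + 0 → ∅
LTS(Q): 5 reachable states
  n0 = rec X. d.c.(d.(0 + 0) + a.a.X) → --d--▸ n1
  n1 = c.(d.(0 + 0) + a.a.(rec X. d.c.(d.(0 + 0) + a.a.X))) → --c--▸ n2
  n2 = d.(0 + 0) + a.a.(rec X. d.c.(d.(0 + 0) + a.a.X)) → --a--▸ n3, --d--▸ n4
  n3 = a.(rec X. d.c.(d.(0 + 0) + a.a.X)) → --a--▸ n0
  n4 = 0 + 0 → ∅
Bisimilarity quotient blocks:
  B0 = {m0, n0}
  B1 = {m1, n1}
  B2 = {m2, n2}
  B3 = {m4, n4}
  B4 = {m3, n3}
m0 ∈ B0, n0 ∈ B0 → same block

bisimilar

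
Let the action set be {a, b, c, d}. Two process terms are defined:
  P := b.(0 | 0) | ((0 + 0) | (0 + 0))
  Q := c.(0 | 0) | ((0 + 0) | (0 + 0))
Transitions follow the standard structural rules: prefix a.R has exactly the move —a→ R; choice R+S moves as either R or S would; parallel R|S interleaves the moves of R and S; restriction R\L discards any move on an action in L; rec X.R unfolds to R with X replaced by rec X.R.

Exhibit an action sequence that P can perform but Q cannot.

Reachable graph of P (2 states):
  s0 = b.(0 | 0) | ((0 + 0) | (0 + 0)) has moves -b-> s1
  s1 = 0 | 0 | ((0 + 0) | (0 + 0)) has moves stopped
Reachable graph of Q (2 states):
  t0 = c.(0 | 0) | ((0 + 0) | (0 + 0)) has moves -c-> t1
  t1 = 0 | 0 | ((0 + 0) | (0 + 0)) has moves stopped
Trace ⟨b⟩ through P, begin at {s0}:
  after b @ step 1: {s1}
  P completes σ.
Trace ⟨b⟩ through Q, begin at {t0}:
  after b @ step 1: ∅ (Q stuck)

b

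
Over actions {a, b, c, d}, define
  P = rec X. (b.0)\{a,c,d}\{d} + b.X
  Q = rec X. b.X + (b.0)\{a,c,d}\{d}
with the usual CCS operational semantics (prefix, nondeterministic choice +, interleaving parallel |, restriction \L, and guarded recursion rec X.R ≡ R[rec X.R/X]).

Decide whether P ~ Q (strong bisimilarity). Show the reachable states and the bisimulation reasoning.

Reachable graph of P (2 states):
  u0 = rec X. (b.0)\{a,c,d}\{d} + b.X | =b=> u0, =b=> u1
  u1 = 0\{a,c,d}\{d} | ·
Reachable graph of Q (2 states):
  v0 = rec X. b.X + (b.0)\{a,c,d}\{d} | =b=> v0, =b=> v1
  v1 = 0\{a,c,d}\{d} | ·
Coarsest stable partition (strong bisimilarity classes):
  B0 = {u0, v0}
  B1 = {u1, v1}
u0 ∈ B0, v0 ∈ B0 → same block

bisimilar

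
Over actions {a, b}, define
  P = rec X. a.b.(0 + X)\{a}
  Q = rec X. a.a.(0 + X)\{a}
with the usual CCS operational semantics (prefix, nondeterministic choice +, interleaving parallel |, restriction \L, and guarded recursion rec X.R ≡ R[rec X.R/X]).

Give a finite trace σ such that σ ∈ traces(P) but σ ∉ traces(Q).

ab

LTS(P): 3 reachable states
  s0 = rec X. a.b.(0 + X)\{a} :: —a→ s1
  s1 = b.(0 + (rec X. a.b.(0 + X)\{a}))\{a} :: —b→ s2
  s2 = (0 + (rec X. a.b.(0 + X)\{a}))\{a} :: deadlocked
LTS(Q): 3 reachable states
  t0 = rec X. a.a.(0 + X)\{a} :: —a→ t1
  t1 = a.(0 + (rec X. a.a.(0 + X)\{a}))\{a} :: —a→ t2
  t2 = (0 + (rec X. a.a.(0 + X)\{a}))\{a} :: deadlocked
Run σ = ⟨ab⟩ on P: start {s0}
  [1] a ⇒ {s1}
  [2] b ⇒ {s2}
  ✓ P
Run σ = ⟨ab⟩ on Q: start {t0}
  [1] a ⇒ {t1}
  [2] b ⇒ ∅  — Q cannot continue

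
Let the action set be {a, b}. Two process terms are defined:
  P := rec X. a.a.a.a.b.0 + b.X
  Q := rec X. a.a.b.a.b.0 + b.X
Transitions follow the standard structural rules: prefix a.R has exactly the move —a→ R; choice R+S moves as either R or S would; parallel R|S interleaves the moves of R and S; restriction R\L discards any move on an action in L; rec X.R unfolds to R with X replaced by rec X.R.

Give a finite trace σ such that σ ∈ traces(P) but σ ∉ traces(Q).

aaa

Reachable graph of P (6 states):
  m0 = rec X. a.a.a.a.b.0 + b.X | --a--▸ m1, --b--▸ m0
  m1 = a.a.a.b.0 | --a--▸ m2
  m2 = a.a.b.0 | --a--▸ m3
  m3 = a.b.0 | --a--▸ m4
  m4 = b.0 | --b--▸ m5
  m5 = 0 | deadlocked
Reachable graph of Q (6 states):
  n0 = rec X. a.a.b.a.b.0 + b.X | --a--▸ n1, --b--▸ n0
  n1 = a.b.a.b.0 | --a--▸ n2
  n2 = b.a.b.0 | --b--▸ n3
  n3 = a.b.0 | --a--▸ n4
  n4 = b.0 | --b--▸ n5
  n5 = 0 | deadlocked
Executing aaa from P (initial set {m0}):
  [1] a ⇒ {m1}
  [2] a ⇒ {m2}
  [3] a ⇒ {m3}
  P completes σ.
Executing aaa from Q (initial set {n0}):
  [1] a ⇒ {n1}
  [2] a ⇒ {n2}
  [3] a ⇒ ∅ (Q stuck)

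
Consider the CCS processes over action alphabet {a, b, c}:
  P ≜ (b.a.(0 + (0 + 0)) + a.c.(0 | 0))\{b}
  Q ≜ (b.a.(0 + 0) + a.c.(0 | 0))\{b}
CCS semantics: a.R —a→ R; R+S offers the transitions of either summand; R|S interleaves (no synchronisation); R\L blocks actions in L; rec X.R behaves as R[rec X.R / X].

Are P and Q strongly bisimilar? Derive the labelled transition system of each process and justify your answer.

P's transition system — 3 states:
  m0 = (b.a.(0 + (0 + 0)) + a.c.(0 | 0))\{b} has moves ··a··> m1
  m1 = (c.(0 | 0))\{b} has moves ··c··> m2
  m2 = (0 | 0)\{b} has moves stopped
Q's transition system — 3 states:
  n0 = (b.a.(0 + 0) + a.c.(0 | 0))\{b} has moves ··a··> n1
  n1 = (c.(0 | 0))\{b} has moves ··c··> n2
  n2 = (0 | 0)\{b} has moves stopped
Coarsest stable partition (strong bisimilarity classes):
  B0 = {m0, n0}
  B1 = {m1, n1}
  B2 = {m2, n2}
m0 ∈ B0, n0 ∈ B0 → same block

bisimilar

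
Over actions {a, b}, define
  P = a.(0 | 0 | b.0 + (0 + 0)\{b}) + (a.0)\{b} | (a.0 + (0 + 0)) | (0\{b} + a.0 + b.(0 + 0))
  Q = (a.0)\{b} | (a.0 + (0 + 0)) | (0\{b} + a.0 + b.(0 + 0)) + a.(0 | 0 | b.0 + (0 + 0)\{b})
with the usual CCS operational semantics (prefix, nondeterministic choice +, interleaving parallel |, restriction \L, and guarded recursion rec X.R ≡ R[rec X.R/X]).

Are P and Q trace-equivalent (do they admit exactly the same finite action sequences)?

YES

LTS(P): 14 reachable states
  m0 = a.(0 | 0 | b.0 + (0 + 0)\{b}) + (a.0)\{b} | (a.0 + (0 + 0)) | (0\{b} + a.0 + b.(0 + 0)) ⊢ ··a··> m1, ··a··> m2, ··a··> m3, ··a··> m4, ··b··> m5
  m1 = (a.0)\{b} | (a.0 + (0 + 0)) | 0 ⊢ ··a··> m6, ··a··> m7
  m2 = (a.0)\{b} | 0 | (0\{b} + a.0 + b.(0 + 0)) ⊢ ··a··> m6, ··a··> m8, ··b··> m9
  m3 = 0 | 0 | b.0 + (0 + 0)\{b} ⊢ ··b··> m10
  m4 = 0\{b} | (a.0 + (0 + 0)) | (0\{b} + a.0 + b.(0 + 0)) ⊢ ··a··> m7, ··a··> m8, ··b··> m11
  m5 = (a.0)\{b} | (a.0 + (0 + 0)) | (0 + 0) ⊢ ··a··> m11, ··a··> m9
  m6 = (a.0)\{b} | 0 | 0 ⊢ ··a··> m12
  m7 = 0\{b} | (a.0 + (0 + 0)) | 0 ⊢ ··a··> m12
  m8 = 0\{b} | 0 | (0\{b} + a.0 + b.(0 + 0)) ⊢ ··a··> m12, ··b··> m13
  m9 = (a.0)\{b} | 0 | (0 + 0) ⊢ ··a··> m13
  m10 = 0 | 0 | 0 ⊢ ·
  m11 = 0\{b} | (a.0 + (0 + 0)) | (0 + 0) ⊢ ··a··> m13
  m12 = 0\{b} | 0 | 0 ⊢ ·
  m13 = 0\{b} | 0 | (0 + 0) ⊢ ·
LTS(Q): 14 reachable states
  n0 = (a.0)\{b} | (a.0 + (0 + 0)) | (0\{b} + a.0 + b.(0 + 0)) + a.(0 | 0 | b.0 + (0 + 0)\{b}) ⊢ ··a··> n1, ··a··> n2, ··a··> n3, ··a··> n4, ··b··> n5
  n1 = (a.0)\{b} | (a.0 + (0 + 0)) | 0 ⊢ ··a··> n6, ··a··> n7
  n2 = (a.0)\{b} | 0 | (0\{b} + a.0 + b.(0 + 0)) ⊢ ··a··> n6, ··a··> n8, ··b··> n9
  n3 = 0 | 0 | b.0 + (0 + 0)\{b} ⊢ ··b··> n10
  n4 = 0\{b} | (a.0 + (0 + 0)) | (0\{b} + a.0 + b.(0 + 0)) ⊢ ··a··> n7, ··a··> n8, ··b··> n11
  n5 = (a.0)\{b} | (a.0 + (0 + 0)) | (0 + 0) ⊢ ··a··> n11, ··a··> n9
  n6 = (a.0)\{b} | 0 | 0 ⊢ ··a··> n12
  n7 = 0\{b} | (a.0 + (0 + 0)) | 0 ⊢ ··a··> n12
  n8 = 0\{b} | 0 | (0\{b} + a.0 + b.(0 + 0)) ⊢ ··a··> n12, ··b··> n13
  n9 = (a.0)\{b} | 0 | (0 + 0) ⊢ ··a··> n13
  n10 = 0 | 0 | 0 ⊢ ·
  n11 = 0\{b} | (a.0 + (0 + 0)) | (0 + 0) ⊢ ··a··> n13
  n12 = 0\{b} | 0 | 0 ⊢ ·
  n13 = 0\{b} | 0 | (0 + 0) ⊢ ·
Partition-refinement fixed point:
  B0 = {m0, n0}
  B1 = {m1, m5, n1, n5}
  B2 = {m11, m6, m7, m9, n11, n6, n7, n9}
  B3 = {m10, m12, m13, n10, n12, n13}
  B4 = {m3, n3}
  B5 = {m2, m4, n2, n4}
  B6 = {m8, n8}
m0 ∈ B0, n0 ∈ B0 → same block
Bisimilar ⇒ trace-equivalent.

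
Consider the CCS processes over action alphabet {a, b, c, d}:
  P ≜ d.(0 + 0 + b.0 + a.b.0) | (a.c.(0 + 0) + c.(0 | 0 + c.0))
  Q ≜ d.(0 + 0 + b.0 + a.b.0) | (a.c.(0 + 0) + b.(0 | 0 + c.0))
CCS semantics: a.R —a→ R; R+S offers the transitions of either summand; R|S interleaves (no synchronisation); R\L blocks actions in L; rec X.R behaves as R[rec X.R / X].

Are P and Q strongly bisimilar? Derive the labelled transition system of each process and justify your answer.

not bisimilar

P's transition system — 20 states:
  p0 = d.(0 + 0 + b.0 + a.b.0) | (a.c.(0 + 0) + c.(0 | 0 + c.0)) → ··a··> p1, ··c··> p2, ··d··> p3
  p1 = d.(0 + 0 + b.0 + a.b.0) | c.(0 + 0) → ··c··> p4, ··d··> p5
  p2 = d.(0 + 0 + b.0 + a.b.0) | (0 | 0 + c.0) → ··c··> p6, ··d··> p7
  p3 = (0 + 0 + b.0 + a.b.0) | (a.c.(0 + 0) + c.(0 | 0 + c.0)) → ··a··> p5, ··a··> p8, ··b··> p9, ··c··> p7
  p4 = d.(0 + 0 + b.0 + a.b.0) | (0 + 0) → ··d··> p10
  p5 = (0 + 0 + b.0 + a.b.0) | c.(0 + 0) → ··a··> p11, ··b··> p12, ··c··> p10
  p6 = d.(0 + 0 + b.0 + a.b.0) | 0 → ··d··> p13
  p7 = (0 + 0 + b.0 + a.b.0) | (0 | 0 + c.0) → ··a··> p14, ··b··> p15, ··c··> p13
  p8 = b.0 | (a.c.(0 + 0) + c.(0 | 0 + c.0)) → ··a··> p11, ··b··> p9, ··c··> p14
  p9 = 0 | (a.c.(0 + 0) + c.(0 | 0 + c.0)) → ··a··> p12, ··c··> p15
  p10 = (0 + 0 + b.0 + a.b.0) | (0 + 0) → ··a··> p16, ··b··> p17
  p11 = b.0 | c.(0 + 0) → ··b··> p12, ··c··> p16
  p12 = 0 | c.(0 + 0) → ··c··> p17
  p13 = (0 + 0 + b.0 + a.b.0) | 0 → ··a··> p18, ··b··> p19
  p14 = b.0 | (0 | 0 + c.0) → ··b··> p15, ··c··> p18
  p15 = 0 | (0 | 0 + c.0) → ··c··> p19
  p16 = b.0 | (0 + 0) → ··b··> p17
  p17 = 0 | (0 + 0) → stopped
  p18 = b.0 | 0 → ··b··> p19
  p19 = 0 | 0 → stopped
Q's transition system — 20 states:
  q0 = d.(0 + 0 + b.0 + a.b.0) | (a.c.(0 + 0) + b.(0 | 0 + c.0)) → ··a··> q1, ··b··> q2, ··d··> q3
  q1 = d.(0 + 0 + b.0 + a.b.0) | c.(0 + 0) → ··c··> q4, ··d··> q5
  q2 = d.(0 + 0 + b.0 + a.b.0) | (0 | 0 + c.0) → ··c··> q6, ··d··> q7
  q3 = (0 + 0 + b.0 + a.b.0) | (a.c.(0 + 0) + b.(0 | 0 + c.0)) → ··a··> q5, ··a··> q8, ··b··> q7, ··b··> q9
  q4 = d.(0 + 0 + b.0 + a.b.0) | (0 + 0) → ··d··> q10
  q5 = (0 + 0 + b.0 + a.b.0) | c.(0 + 0) → ··a··> q11, ··b··> q12, ··c··> q10
  q6 = d.(0 + 0 + b.0 + a.b.0) | 0 → ··d··> q13
  q7 = (0 + 0 + b.0 + a.b.0) | (0 | 0 + c.0) → ··a··> q14, ··b··> q15, ··c··> q13
  q8 = b.0 | (a.c.(0 + 0) + b.(0 | 0 + c.0)) → ··a··> q11, ··b··> q14, ··b··> q9
  q9 = 0 | (a.c.(0 + 0) + b.(0 | 0 + c.0)) → ··a··> q12, ··b··> q15
  q10 = (0 + 0 + b.0 + a.b.0) | (0 + 0) → ··a··> q16, ··b··> q17
  q11 = b.0 | c.(0 + 0) → ··b··> q12, ··c··> q16
  q12 = 0 | c.(0 + 0) → ··c··> q17
  q13 = (0 + 0 + b.0 + a.b.0) | 0 → ··a··> q18, ··b··> q19
  q14 = b.0 | (0 | 0 + c.0) → ··b··> q15, ··c··> q18
  q15 = 0 | (0 | 0 + c.0) → ··c··> q19
  q16 = b.0 | (0 + 0) → ··b··> q17
  q17 = 0 | (0 + 0) → stopped
  q18 = b.0 | 0 → ··b··> q19
  q19 = 0 | 0 → stopped
Partition-refinement fixed point:
  B0 = {p0}
  B1 = {p1, p2, q1, q2}
  B2 = {p5, p7, q5, q7}
  B3 = {p10, p13, q10, q13}
  B4 = {p17, p19, q17, q19}
  B5 = {p16, p18, q16, q18}
  B6 = {p11, p14, q11, q14}
  B7 = {p12, p15, q12, q15}
  B8 = {p4, p6, q4, q6}
  B9 = {p3}
  B10 = {p8}
  B11 = {p9}
  B12 = {q0}
  B13 = {q3}
  B14 = {q9}
  B15 = {q8}
p0 ∈ B0, q0 ∈ B12 → different blocks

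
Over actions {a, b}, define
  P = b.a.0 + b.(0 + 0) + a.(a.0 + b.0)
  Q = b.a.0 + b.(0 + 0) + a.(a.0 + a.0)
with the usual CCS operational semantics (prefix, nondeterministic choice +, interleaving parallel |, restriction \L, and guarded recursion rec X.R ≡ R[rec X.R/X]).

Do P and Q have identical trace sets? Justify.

Reachable graph of P (5 states):
  u0 = b.a.0 + b.(0 + 0) + a.(a.0 + b.0) :: —a→ u1, —b→ u2, —b→ u3
  u1 = a.0 + b.0 :: —a→ u4, —b→ u4
  u2 = 0 + 0 :: stopped
  u3 = a.0 :: —a→ u4
  u4 = 0 :: stopped
Reachable graph of Q (5 states):
  v0 = b.a.0 + b.(0 + 0) + a.(a.0 + a.0) :: —a→ v1, —b→ v2, —b→ v3
  v1 = a.0 + a.0 :: —a→ v4
  v2 = 0 + 0 :: stopped
  v3 = a.0 :: —a→ v4
  v4 = 0 :: stopped
Run σ = ⟨ab⟩ on P: start {u0}
  after a @ step 1: {u1}
  after b @ step 2: {u4}
  P completes σ.
Run σ = ⟨ab⟩ on Q: start {v0}
  after a @ step 1: {v1}
  after b @ step 2: no successor for Q

NO — witness ⟨ab⟩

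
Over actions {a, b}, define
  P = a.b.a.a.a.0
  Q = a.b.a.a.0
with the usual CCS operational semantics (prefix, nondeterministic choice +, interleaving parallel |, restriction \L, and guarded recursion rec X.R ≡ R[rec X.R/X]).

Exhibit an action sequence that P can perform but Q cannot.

Reachable graph of P (6 states):
  u0 = a.b.a.a.a.0 ⊢ --a--▸ u1
  u1 = b.a.a.a.0 ⊢ --b--▸ u2
  u2 = a.a.a.0 ⊢ --a--▸ u3
  u3 = a.a.0 ⊢ --a--▸ u4
  u4 = a.0 ⊢ --a--▸ u5
  u5 = 0 ⊢ ∅
Reachable graph of Q (5 states):
  v0 = a.b.a.a.0 ⊢ --a--▸ v1
  v1 = b.a.a.0 ⊢ --b--▸ v2
  v2 = a.a.0 ⊢ --a--▸ v3
  v3 = a.0 ⊢ --a--▸ v4
  v4 = 0 ⊢ ∅
Trace ⟨abaaa⟩ through P, begin at {u0}:
  after a @ step 1: {u1}
  after b @ step 2: {u2}
  after a @ step 3: {u3}
  after a @ step 4: {u4}
  after a @ step 5: {u5}
  ✓ P
Trace ⟨abaaa⟩ through Q, begin at {v0}:
  after a @ step 1: {v1}
  after b @ step 2: {v2}
  after a @ step 3: {v3}
  after a @ step 4: {v4}
  after a @ step 5: ∅  — Q cannot continue

abaaa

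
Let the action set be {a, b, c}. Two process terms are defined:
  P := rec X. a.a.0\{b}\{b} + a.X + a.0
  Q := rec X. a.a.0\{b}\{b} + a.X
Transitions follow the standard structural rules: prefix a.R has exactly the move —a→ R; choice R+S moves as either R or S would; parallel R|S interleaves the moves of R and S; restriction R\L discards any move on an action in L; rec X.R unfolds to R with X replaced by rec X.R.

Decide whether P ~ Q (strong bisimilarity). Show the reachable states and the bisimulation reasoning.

not bisimilar

P's transition system — 4 states:
  s0 = rec X. a.a.0\{b}\{b} + a.X + a.0 | --a--▸ s0, --a--▸ s1, --a--▸ s2
  s1 = 0 | (no moves)
  s2 = a.0\{b}\{b} | --a--▸ s3
  s3 = 0\{b}\{b} | (no moves)
Q's transition system — 3 states:
  t0 = rec X. a.a.0\{b}\{b} + a.X | --a--▸ t0, --a--▸ t1
  t1 = a.0\{b}\{b} | --a--▸ t2
  t2 = 0\{b}\{b} | (no moves)
Bisimilarity quotient blocks:
  B0 = {s0}
  B1 = {s1, s3, t2}
  B2 = {s2, t1}
  B3 = {t0}
s0 ∈ B0, t0 ∈ B3 → different blocks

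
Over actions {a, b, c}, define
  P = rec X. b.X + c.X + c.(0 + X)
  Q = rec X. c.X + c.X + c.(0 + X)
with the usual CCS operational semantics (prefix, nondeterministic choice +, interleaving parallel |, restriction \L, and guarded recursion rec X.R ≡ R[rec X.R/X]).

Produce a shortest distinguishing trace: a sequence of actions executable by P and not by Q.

P's transition system — 2 states:
  s0 = rec X. b.X + c.X + c.(0 + X) ⊢ —b→ s0, —c→ s0, —c→ s1
  s1 = 0 + (rec X. b.X + c.X + c.(0 + X)) ⊢ —b→ s0, —c→ s0, —c→ s1
Q's transition system — 2 states:
  t0 = rec X. c.X + c.X + c.(0 + X) ⊢ —c→ t0, —c→ t1
  t1 = 0 + (rec X. c.X + c.X + c.(0 + X)) ⊢ —c→ t0, —c→ t1
Run σ = ⟨b⟩ on P: start {s0}
  [1] b ⇒ {s0}
  P completes σ.
Run σ = ⟨b⟩ on Q: start {t0}
  [1] b ⇒ ∅  — Q cannot continue

b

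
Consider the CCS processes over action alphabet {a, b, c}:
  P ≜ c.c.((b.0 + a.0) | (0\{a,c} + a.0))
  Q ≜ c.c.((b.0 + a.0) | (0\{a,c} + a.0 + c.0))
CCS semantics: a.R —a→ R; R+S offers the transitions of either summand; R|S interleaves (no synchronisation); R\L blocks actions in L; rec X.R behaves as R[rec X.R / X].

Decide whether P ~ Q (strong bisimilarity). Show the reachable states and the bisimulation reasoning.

not bisimilar

LTS(P): 6 reachable states
  u0 = c.c.((b.0 + a.0) | (0\{a,c} + a.0)) has moves --c--▸ u1
  u1 = c.((b.0 + a.0) | (0\{a,c} + a.0)) has moves --c--▸ u2
  u2 = (b.0 + a.0) | (0\{a,c} + a.0) has moves --a--▸ u3, --a--▸ u4, --b--▸ u4
  u3 = (b.0 + a.0) | 0 has moves --a--▸ u5, --b--▸ u5
  u4 = 0 | (0\{a,c} + a.0) has moves --a--▸ u5
  u5 = 0 | 0 has moves (no moves)
LTS(Q): 6 reachable states
  v0 = c.c.((b.0 + a.0) | (0\{a,c} + a.0 + c.0)) has moves --c--▸ v1
  v1 = c.((b.0 + a.0) | (0\{a,c} + a.0 + c.0)) has moves --c--▸ v2
  v2 = (b.0 + a.0) | (0\{a,c} + a.0 + c.0) has moves --a--▸ v3, --a--▸ v4, --b--▸ v4, --c--▸ v3
  v3 = (b.0 + a.0) | 0 has moves --a--▸ v5, --b--▸ v5
  v4 = 0 | (0\{a,c} + a.0 + c.0) has moves --a--▸ v5, --c--▸ v5
  v5 = 0 | 0 has moves (no moves)
Coarsest stable partition (strong bisimilarity classes):
  B0 = {u0}
  B1 = {u1}
  B2 = {u2}
  B3 = {u3, v3}
  B4 = {u5, v5}
  B5 = {u4}
  B6 = {v0}
  B7 = {v1}
  B8 = {v2}
  B9 = {v4}
u0 ∈ B0, v0 ∈ B6 → different blocks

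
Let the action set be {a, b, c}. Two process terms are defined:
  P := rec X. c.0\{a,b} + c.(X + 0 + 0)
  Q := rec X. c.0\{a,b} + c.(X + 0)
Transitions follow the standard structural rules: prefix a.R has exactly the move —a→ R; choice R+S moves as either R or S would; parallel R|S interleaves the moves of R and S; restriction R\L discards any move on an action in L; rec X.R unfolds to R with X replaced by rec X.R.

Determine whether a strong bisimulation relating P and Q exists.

LTS(P): 3 reachable states
  m0 = rec X. c.0\{a,b} + c.(X + 0 + 0) :: -c-> m1, -c-> m2
  m1 = (rec X. c.0\{a,b} + c.(X + 0 + 0)) + 0 + 0 :: -c-> m1, -c-> m2
  m2 = 0\{a,b} :: (no moves)
LTS(Q): 3 reachable states
  n0 = rec X. c.0\{a,b} + c.(X + 0) :: -c-> n1, -c-> n2
  n1 = (rec X. c.0\{a,b} + c.(X + 0)) + 0 :: -c-> n1, -c-> n2
  n2 = 0\{a,b} :: (no moves)
Bisimilarity quotient blocks:
  B0 = {m0, m1, n0, n1}
  B1 = {m2, n2}
m0 ∈ B0, n0 ∈ B0 → same block

P ~ Q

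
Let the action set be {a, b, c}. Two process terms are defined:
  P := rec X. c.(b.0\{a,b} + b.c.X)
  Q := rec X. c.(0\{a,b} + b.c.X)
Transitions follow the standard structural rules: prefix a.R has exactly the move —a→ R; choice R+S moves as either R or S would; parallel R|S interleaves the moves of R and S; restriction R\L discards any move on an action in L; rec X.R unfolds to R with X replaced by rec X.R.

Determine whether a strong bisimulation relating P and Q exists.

P's transition system — 4 states:
  p0 = rec X. c.(b.0\{a,b} + b.c.X) | —c→ p1
  p1 = b.0\{a,b} + b.c.(rec X. c.(b.0\{a,b} + b.c.X)) | —b→ p2, —b→ p3
  p2 = 0\{a,b} | deadlocked
  p3 = c.(rec X. c.(b.0\{a,b} + b.c.X)) | —c→ p0
Q's transition system — 3 states:
  q0 = rec X. c.(0\{a,b} + b.c.X) | —c→ q1
  q1 = 0\{a,b} + b.c.(rec X. c.(0\{a,b} + b.c.X)) | —b→ q2
  q2 = c.(rec X. c.(0\{a,b} + b.c.X)) | —c→ q0
Partition-refinement fixed point:
  B0 = {p0}
  B1 = {p1}
  B2 = {p2}
  B3 = {p3}
  B4 = {q0}
  B5 = {q1}
  B6 = {q2}
p0 ∈ B0, q0 ∈ B4 → different blocks

P ≁ Q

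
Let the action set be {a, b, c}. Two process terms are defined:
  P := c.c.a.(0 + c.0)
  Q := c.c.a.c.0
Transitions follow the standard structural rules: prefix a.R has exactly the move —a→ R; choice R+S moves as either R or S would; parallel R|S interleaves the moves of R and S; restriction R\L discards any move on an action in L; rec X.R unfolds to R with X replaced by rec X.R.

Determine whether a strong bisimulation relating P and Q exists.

YES

Reachable graph of P (5 states):
  p0 = c.c.a.(0 + c.0) → —c→ p1
  p1 = c.a.(0 + c.0) → —c→ p2
  p2 = a.(0 + c.0) → —a→ p3
  p3 = 0 + c.0 → —c→ p4
  p4 = 0 → stopped
Reachable graph of Q (5 states):
  q0 = c.c.a.c.0 → —c→ q1
  q1 = c.a.c.0 → —c→ q2
  q2 = a.c.0 → —a→ q3
  q3 = c.0 → —c→ q4
  q4 = 0 → stopped
Partition-refinement fixed point:
  B0 = {p0, q0}
  B1 = {p1, q1}
  B2 = {p2, q2}
  B3 = {p3, q3}
  B4 = {p4, q4}
p0 ∈ B0, q0 ∈ B0 → same block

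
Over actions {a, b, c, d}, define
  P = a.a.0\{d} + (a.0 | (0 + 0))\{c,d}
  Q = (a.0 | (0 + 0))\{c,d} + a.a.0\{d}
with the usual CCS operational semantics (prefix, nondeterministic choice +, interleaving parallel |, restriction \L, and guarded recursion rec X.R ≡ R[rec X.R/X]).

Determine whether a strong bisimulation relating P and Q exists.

YES

P's transition system — 4 states:
  u0 = a.a.0\{d} + (a.0 | (0 + 0))\{c,d} :: =a=> u1, =a=> u2
  u1 = (0 | (0 + 0))\{c,d} :: ∅
  u2 = a.0\{d} :: =a=> u3
  u3 = 0\{d} :: ∅
Q's transition system — 4 states:
  v0 = (a.0 | (0 + 0))\{c,d} + a.a.0\{d} :: =a=> v1, =a=> v2
  v1 = (0 | (0 + 0))\{c,d} :: ∅
  v2 = a.0\{d} :: =a=> v3
  v3 = 0\{d} :: ∅
Bisimilarity quotient blocks:
  B0 = {u0, v0}
  B1 = {u2, v2}
  B2 = {u1, u3, v1, v3}
u0 ∈ B0, v0 ∈ B0 → same block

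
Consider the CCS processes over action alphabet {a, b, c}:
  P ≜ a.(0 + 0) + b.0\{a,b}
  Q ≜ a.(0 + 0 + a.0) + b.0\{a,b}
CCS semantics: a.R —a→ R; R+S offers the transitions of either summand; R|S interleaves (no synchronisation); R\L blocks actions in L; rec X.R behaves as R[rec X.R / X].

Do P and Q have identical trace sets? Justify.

traces(P) ≠ traces(Q) — witness ⟨aa⟩

LTS(P): 3 reachable states
  p0 = a.(0 + 0) + b.0\{a,b} | =a=> p1, =b=> p2
  p1 = 0 + 0 | ·
  p2 = 0\{a,b} | ·
LTS(Q): 4 reachable states
  q0 = a.(0 + 0 + a.0) + b.0\{a,b} | =a=> q1, =b=> q2
  q1 = 0 + 0 + a.0 | =a=> q3
  q2 = 0\{a,b} | ·
  q3 = 0 | ·
Executing aa from Q (initial set {q0}):
  step 1 (a): {q1}
  step 2 (a): {q3}
  ✓ Q
Executing aa from P (initial set {p0}):
  step 1 (a): {p1}
  step 2 (a): ∅ (P stuck)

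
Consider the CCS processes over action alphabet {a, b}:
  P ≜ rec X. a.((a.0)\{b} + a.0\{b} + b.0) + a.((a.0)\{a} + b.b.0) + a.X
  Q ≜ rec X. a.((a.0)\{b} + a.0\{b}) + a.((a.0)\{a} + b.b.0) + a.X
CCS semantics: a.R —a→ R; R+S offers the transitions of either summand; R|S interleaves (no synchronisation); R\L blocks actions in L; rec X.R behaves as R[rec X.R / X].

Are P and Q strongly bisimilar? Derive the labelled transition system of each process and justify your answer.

P's transition system — 6 states:
  m0 = rec X. a.((a.0)\{b} + a.0\{b} + b.0) + a.((a.0)\{a} + b.b.0) + a.X :: —a→ m0, —a→ m1, —a→ m2
  m1 = (a.0)\{a} + b.b.0 :: —b→ m3
  m2 = (a.0)\{b} + a.0\{b} + b.0 :: —a→ m4, —b→ m5
  m3 = b.0 :: —b→ m5
  m4 = 0\{b} :: ∅
  m5 = 0 :: ∅
Q's transition system — 6 states:
  n0 = rec X. a.((a.0)\{b} + a.0\{b}) + a.((a.0)\{a} + b.b.0) + a.X :: —a→ n0, —a→ n1, —a→ n2
  n1 = (a.0)\{a} + b.b.0 :: —b→ n3
  n2 = (a.0)\{b} + a.0\{b} :: —a→ n4
  n3 = b.0 :: —b→ n5
  n4 = 0\{b} :: ∅
  n5 = 0 :: ∅
Bisimilarity quotient blocks:
  B0 = {m0}
  B1 = {m2}
  B2 = {m4, m5, n4, n5}
  B3 = {m1, n1}
  B4 = {m3, n3}
  B5 = {n0}
  B6 = {n2}
m0 ∈ B0, n0 ∈ B5 → different blocks

NO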